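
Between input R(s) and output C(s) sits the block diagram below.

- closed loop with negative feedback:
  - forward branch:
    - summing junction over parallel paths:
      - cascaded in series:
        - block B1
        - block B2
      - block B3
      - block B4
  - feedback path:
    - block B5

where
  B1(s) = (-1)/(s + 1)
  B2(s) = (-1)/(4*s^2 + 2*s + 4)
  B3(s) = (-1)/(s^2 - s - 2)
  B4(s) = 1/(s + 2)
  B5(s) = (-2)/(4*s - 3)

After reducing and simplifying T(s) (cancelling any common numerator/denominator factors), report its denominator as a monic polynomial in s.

Step 1 - combine B1, B2 in series = 1/(4*s^3 + 6*s^2 + 6*s + 4)
Step 2 - reduce the parallel group (B1*B2), B3, B4 = (4*s^4 - 6*s^3 - 15*s^2 - 16*s - 20)/(4*s^5 + 6*s^4 - 10*s^3 - 20*s^2 - 24*s - 16)
Step 3 - collapse the loop (((B1*B2)+B3+B4) forward, B5 return) = (16*s^5 - 36*s^4 - 42*s^3 - 19*s^2 - 32*s + 60)/(16*s^6 + 12*s^5 - 66*s^4 - 38*s^3 - 6*s^2 + 40*s + 88)
No further cancellation is possible in the step-3 result, so that is T(s). Its denominator becomes monic after dividing by the leading coefficient 16.

Answer: s^6 + 3*s^5/4 - 33*s^4/8 - 19*s^3/8 - 3*s^2/8 + 5*s/2 + 11/2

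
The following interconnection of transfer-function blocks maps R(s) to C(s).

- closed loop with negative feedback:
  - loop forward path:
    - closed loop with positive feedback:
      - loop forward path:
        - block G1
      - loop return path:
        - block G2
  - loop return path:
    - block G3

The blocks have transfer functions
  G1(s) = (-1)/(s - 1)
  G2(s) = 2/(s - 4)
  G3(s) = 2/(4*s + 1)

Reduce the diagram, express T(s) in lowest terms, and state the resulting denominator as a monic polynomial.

Step 1. feedback reduction of G1, G2 = (4 - s)/(s^2 - 5*s + 6)
Step 2. feedback reduction of [G1/(1-G1*G2)], G3 = (-4*s^2 + 15*s + 4)/(4*s^3 - 19*s^2 + 17*s + 14)
That last expression is T(s), already simplified. Scaling its denominator by 1/4 (the reciprocal of the leading coefficient) yields the monic denominator.

Final answer: s^3 - 19*s^2/4 + 17*s/4 + 7/2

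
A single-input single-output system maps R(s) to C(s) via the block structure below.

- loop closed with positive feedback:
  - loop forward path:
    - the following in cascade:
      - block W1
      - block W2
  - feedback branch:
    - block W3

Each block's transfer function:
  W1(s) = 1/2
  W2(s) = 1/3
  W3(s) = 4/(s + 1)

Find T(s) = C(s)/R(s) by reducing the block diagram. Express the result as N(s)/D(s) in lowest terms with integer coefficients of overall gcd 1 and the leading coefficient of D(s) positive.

[1] multiply W1, W2 (series) -> 1/6
[2] feedback reduction of (W1*W2), W3, which is the overall transfer function T(s) = C(s)/R(s) in lowest terms

Answer: (s + 1)/(6*s + 2)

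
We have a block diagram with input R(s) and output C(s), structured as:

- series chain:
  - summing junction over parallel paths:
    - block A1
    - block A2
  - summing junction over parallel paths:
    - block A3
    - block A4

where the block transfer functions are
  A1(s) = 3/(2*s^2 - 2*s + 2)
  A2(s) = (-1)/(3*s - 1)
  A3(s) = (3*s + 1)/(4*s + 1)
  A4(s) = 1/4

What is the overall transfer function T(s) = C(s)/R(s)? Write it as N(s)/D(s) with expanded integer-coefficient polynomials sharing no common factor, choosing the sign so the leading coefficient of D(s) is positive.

Answer: (-32*s^3 + 166*s^2 - 25*s - 25)/(96*s^4 - 104*s^3 + 96*s^2 - 8)

Working:
1. combine A1, A2 in parallel; result (-2*s^2 + 11*s - 5)/(6*s^3 - 8*s^2 + 8*s - 2)
2. add A3, A4 (parallel); result (16*s + 5)/(16*s + 4)
3. series reduction of (A1+A2), (A3+A4); the result is T(s) itself (integer coefficients, no common factor, positive leading denominator coefficient)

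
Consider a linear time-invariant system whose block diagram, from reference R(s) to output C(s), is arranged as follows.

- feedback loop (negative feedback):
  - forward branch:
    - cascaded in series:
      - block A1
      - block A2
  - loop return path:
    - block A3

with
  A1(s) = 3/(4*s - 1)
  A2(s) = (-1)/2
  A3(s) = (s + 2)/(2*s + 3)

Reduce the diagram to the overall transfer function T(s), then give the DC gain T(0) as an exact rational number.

The answer is 3/4.

Reasoning:
Step 1 - multiply A1, A2 (series); result (-3)/(8*s - 2)
Step 2 - apply the feedback formula to (A1*A2), A3; result (-6*s - 9)/(16*s^2 + 17*s - 12)
That last expression is T(s); at s = 0 only the constant terms survive, so T(0) = -9/(-12) = 3/4.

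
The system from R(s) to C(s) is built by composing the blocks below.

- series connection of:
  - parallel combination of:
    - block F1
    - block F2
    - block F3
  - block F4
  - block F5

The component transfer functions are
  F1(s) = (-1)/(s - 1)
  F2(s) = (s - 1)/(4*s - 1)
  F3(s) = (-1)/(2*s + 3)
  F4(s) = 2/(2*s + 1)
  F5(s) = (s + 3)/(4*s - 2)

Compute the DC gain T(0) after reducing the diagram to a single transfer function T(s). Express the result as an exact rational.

First reduce the diagram to T(s).

Step 1 - parallel reduction of F1, F2, F3, giving (2*s^3 - 13*s^2 - 9*s + 5)/(8*s^3 + 2*s^2 - 13*s + 3)
Step 2 - multiply (F1+F2+F3), F4, F5 (series), giving (2*s^4 - 7*s^3 - 48*s^2 - 22*s + 15)/(32*s^5 + 8*s^4 - 60*s^3 + 10*s^2 + 13*s - 3)
Step 2 gives the overall T(s). Then T(0) = 15/(-3) = -5.

Answer: -5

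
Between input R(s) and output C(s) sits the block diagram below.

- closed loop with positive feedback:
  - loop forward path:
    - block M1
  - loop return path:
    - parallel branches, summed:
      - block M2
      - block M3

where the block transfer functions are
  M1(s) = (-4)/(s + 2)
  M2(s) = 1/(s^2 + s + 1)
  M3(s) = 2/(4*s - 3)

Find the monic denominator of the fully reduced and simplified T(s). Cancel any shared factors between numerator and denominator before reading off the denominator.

Step 1: sum the parallel branches M2, M3, giving (2*s^2 + 6*s - 1)/(4*s^3 + s^2 + s - 3)
Step 2: apply the feedback formula to M1, (M2+M3), giving (-16*s^3 - 4*s^2 - 4*s + 12)/(4*s^4 + 9*s^3 + 11*s^2 + 23*s - 10)
T(s) is the step-2 result (common factors already cancelled). Leading coefficient of the denominator: 4. Divide through by 4 for the monic polynomial.

Hence the answer: s^4 + 9*s^3/4 + 11*s^2/4 + 23*s/4 - 5/2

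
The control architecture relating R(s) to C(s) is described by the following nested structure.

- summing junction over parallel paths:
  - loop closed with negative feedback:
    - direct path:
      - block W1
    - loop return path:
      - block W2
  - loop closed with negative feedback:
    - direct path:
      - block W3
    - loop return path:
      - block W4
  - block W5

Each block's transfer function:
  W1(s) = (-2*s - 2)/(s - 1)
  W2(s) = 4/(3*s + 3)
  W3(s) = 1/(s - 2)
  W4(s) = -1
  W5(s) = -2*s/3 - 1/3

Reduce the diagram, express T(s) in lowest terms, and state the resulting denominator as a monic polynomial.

(1) reduce the feedback loop with forward W1 and return W2 -> (-6*s - 6)/(3*s - 11)
(2) reduce the feedback loop with forward W3 and return W4 -> 1/(s - 3)
(3) parallel reduction of [W1/(1+W1*W2)], [W3/(1+W3*W4)], W5 -> (-6*s^3 + 19*s^2 - s - 12)/(9*s^2 - 60*s + 99)
Step 3 gives the fully reduced T(s), with no common factor left to cancel. The denominator's leading coefficient is 9, so divide each of its coefficients by 9 to get the monic form.

Answer: s^2 - 20*s/3 + 11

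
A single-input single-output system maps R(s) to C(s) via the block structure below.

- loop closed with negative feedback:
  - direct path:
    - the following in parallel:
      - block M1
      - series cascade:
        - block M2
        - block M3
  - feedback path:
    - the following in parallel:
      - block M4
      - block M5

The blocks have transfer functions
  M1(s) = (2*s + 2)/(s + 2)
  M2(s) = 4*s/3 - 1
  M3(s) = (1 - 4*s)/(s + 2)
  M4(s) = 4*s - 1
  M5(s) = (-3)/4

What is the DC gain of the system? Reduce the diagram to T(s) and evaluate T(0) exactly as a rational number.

Step 1 - reduce the series chain M2, M3 gives (-16*s^2 + 16*s - 3)/(3*s + 6)
Step 2 - reduce the parallel group M1, (M2*M3) gives (-16*s^2 + 22*s + 3)/(3*s + 6)
Step 3 - reduce the parallel group M4, M5 gives 4*s - 7/4
Step 4 - close the feedback loop around (M1+(M2*M3)), (M4+M5) gives (64*s^2 - 88*s - 12)/(256*s^3 - 464*s^2 + 94*s - 3)
The step-4 result is T(s). Setting s = 0: T(0) = -12/(-3) = 4.

Therefore the answer is 4.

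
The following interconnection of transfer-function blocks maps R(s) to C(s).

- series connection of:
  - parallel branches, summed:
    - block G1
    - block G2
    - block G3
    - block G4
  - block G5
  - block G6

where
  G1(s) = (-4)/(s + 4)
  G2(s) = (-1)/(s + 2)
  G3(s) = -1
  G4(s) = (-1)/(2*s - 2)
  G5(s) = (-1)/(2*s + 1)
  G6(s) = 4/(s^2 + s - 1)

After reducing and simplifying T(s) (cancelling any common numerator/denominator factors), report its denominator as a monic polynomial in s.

[1] combine G1, G2, G3, G4 in parallel -> (-2*s^3 - 21*s^2 - 24*s + 32)/(2*s^3 + 10*s^2 + 4*s - 16)
[2] series reduction of (G1+G2+G3+G4), G5, G6 -> (4*s^3 + 42*s^2 + 48*s - 64)/(2*s^6 + 13*s^5 + 18*s^4 - 16*s^3 - 31*s^2 + 6*s + 8)
The result of step 2 is T(s) in lowest terms. Its denominator has leading coefficient 2; dividing the denominator through by 2 makes it monic.

Hence the answer: s^6 + 13*s^5/2 + 9*s^4 - 8*s^3 - 31*s^2/2 + 3*s + 4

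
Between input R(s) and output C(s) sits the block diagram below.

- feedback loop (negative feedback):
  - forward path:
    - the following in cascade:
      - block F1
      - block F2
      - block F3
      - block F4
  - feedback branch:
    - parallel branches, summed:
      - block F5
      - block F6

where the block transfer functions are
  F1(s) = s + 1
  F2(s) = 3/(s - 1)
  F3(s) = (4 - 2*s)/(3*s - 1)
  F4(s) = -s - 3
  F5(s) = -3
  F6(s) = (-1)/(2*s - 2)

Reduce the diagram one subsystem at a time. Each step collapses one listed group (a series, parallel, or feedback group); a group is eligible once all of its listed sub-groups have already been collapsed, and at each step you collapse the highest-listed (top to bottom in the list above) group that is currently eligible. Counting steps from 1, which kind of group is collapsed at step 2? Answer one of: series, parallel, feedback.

1. series reduction of F1, F2, F3, F4
2. combine F5, F6 in parallel
3. collapse the loop ((F1*F2*F3*F4) forward, (F5+F6) return)
Step 2 collapses a parallel group.

Final answer: parallel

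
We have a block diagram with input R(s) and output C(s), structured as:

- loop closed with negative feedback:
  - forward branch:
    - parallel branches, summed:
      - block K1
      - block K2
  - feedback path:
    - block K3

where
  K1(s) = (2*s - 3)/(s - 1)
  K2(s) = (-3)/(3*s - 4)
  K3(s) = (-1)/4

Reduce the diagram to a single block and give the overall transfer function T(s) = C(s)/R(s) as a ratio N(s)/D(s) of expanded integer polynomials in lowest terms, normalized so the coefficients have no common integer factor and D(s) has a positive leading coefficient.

First reduce the diagram to T(s).

Step 1. add K1, K2 (parallel), giving (6*s^2 - 20*s + 15)/(3*s^2 - 7*s + 4)
Step 2. reduce the feedback loop with forward (K1+K2) and return K3, which is the overall transfer function T(s) = C(s)/R(s) in lowest terms

Answer: (24*s^2 - 80*s + 60)/(6*s^2 - 8*s + 1)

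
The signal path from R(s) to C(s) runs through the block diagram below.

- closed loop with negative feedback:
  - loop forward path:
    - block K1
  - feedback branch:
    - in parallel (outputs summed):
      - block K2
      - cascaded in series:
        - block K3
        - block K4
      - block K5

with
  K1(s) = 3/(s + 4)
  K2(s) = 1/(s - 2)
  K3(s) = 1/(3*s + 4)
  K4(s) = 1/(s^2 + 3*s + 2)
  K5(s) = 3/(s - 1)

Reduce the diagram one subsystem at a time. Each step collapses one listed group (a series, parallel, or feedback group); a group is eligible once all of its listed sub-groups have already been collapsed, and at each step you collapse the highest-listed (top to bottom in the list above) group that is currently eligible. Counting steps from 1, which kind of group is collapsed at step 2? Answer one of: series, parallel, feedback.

(1) reduce the series chain K3, K4
(2) sum the parallel branches K2, (K3*K4), K5
(3) close the feedback loop around K1, (K2+(K3*K4)+K5)
The group at step 2 is a parallel group.

Hence the answer: parallel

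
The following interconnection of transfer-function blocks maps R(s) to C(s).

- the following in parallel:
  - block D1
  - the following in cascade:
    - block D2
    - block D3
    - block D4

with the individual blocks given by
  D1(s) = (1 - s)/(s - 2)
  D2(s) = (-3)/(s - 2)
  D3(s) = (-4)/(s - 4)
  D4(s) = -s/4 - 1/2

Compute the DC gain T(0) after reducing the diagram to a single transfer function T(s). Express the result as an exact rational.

Step 1 - reduce the series chain D2, D3, D4, giving (-3*s - 6)/(s^2 - 6*s + 8)
Step 2 - add D1, (D2*D3*D4) (parallel), giving (-s^2 + 2*s - 10)/(s^2 - 6*s + 8)
Evaluating the step-2 result (the overall T(s)) at s = 0 gives T(0) = -10/8 = -5/4.

Therefore the answer is -5/4.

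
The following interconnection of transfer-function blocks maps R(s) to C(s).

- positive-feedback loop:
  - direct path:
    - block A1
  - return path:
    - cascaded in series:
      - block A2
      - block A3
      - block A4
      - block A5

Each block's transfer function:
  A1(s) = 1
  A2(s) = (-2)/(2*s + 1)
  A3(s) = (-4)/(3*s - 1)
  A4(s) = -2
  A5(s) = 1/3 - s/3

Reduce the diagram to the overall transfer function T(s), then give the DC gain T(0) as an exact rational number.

Answer: -3/13

Working:
[1] series reduction of A2, A3, A4, A5 gives (16*s - 16)/(18*s^2 + 3*s - 3)
[2] apply the feedback formula to A1, (A2*A3*A4*A5) gives (18*s^2 + 3*s - 3)/(18*s^2 - 13*s + 13)
That last expression is T(s); at s = 0 only the constant terms survive, so T(0) = -3/13.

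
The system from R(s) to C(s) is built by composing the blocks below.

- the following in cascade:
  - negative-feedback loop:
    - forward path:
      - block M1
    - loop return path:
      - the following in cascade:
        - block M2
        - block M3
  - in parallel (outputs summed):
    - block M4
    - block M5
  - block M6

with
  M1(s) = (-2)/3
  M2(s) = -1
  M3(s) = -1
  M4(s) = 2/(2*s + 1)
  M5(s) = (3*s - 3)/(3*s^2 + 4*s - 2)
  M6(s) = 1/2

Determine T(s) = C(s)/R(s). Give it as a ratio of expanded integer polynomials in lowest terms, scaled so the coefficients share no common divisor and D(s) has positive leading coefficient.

First reduce the diagram to T(s).

(1) multiply M2, M3 (series) = 1
(2) apply the feedback formula to M1, (M2*M3) = -2
(3) add M4, M5 (parallel) = (12*s^2 + 5*s - 7)/(6*s^3 + 11*s^2 - 2)
(4) combine [M1/(1+M1*(M2*M3))], (M4+M5), M6 in series, giving the overall T(s)

Answer: (-12*s^2 - 5*s + 7)/(6*s^3 + 11*s^2 - 2)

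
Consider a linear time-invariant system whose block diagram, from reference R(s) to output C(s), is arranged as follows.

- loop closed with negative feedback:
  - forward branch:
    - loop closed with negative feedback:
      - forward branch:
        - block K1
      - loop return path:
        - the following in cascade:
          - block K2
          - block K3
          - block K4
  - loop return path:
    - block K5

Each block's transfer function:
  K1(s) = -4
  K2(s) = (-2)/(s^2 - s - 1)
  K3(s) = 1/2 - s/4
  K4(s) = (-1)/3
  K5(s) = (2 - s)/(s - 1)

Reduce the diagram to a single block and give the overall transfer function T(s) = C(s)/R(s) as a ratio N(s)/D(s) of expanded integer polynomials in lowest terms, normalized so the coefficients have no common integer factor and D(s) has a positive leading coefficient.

Reducing step by step:

Step 1: multiply K2, K3, K4 (series) = (2 - s)/(6*s^2 - 6*s - 6)
Step 2: apply the feedback formula to K1, (K2*K3*K4) = (-12*s^2 + 12*s + 12)/(3*s^2 - s - 7)
Step 3: reduce the feedback loop with forward [K1/(1+K1*(K2*K3*K4))] and return K5: this yields T(s), and no further normalization is needed

Answer: (-12*s^3 + 24*s^2 - 12)/(15*s^3 - 40*s^2 + 6*s + 31)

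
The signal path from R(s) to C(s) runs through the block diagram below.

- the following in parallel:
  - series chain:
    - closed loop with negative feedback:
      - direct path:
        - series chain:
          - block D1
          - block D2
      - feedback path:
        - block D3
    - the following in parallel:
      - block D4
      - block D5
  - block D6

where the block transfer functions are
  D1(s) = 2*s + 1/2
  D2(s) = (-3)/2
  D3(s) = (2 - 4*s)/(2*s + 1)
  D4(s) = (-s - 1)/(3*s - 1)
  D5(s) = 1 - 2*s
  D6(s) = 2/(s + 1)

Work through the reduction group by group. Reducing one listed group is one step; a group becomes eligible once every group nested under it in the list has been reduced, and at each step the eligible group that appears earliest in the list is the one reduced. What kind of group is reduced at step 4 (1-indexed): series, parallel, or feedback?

The answer is series.

Reasoning:
1. reduce the series chain D1, D2
2. close the feedback loop around (D1*D2), D3
3. combine D4, D5 in parallel
4. multiply [(D1*D2)/(1+(D1*D2)*D3)], (D4+D5) (series)
5. parallel reduction of ([(D1*D2)/(1+(D1*D2)*D3)]*(D4+D5)), D6
So the answer for step 4 is series.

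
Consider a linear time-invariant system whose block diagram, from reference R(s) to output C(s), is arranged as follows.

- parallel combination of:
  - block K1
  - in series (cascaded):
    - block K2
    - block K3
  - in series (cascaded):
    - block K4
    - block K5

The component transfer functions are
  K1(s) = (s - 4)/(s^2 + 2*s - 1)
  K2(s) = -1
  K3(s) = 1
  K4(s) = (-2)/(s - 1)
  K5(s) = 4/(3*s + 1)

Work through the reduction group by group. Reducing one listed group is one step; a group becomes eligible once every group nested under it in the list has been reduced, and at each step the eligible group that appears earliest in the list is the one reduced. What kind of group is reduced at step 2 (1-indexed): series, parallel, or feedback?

The answer is series.

Reasoning:
Step 1: cascade K2, K3
Step 2: series reduction of K4, K5
Step 3: combine K1, (K2*K3), (K4*K5) in parallel
At step 2 the group reduced is series.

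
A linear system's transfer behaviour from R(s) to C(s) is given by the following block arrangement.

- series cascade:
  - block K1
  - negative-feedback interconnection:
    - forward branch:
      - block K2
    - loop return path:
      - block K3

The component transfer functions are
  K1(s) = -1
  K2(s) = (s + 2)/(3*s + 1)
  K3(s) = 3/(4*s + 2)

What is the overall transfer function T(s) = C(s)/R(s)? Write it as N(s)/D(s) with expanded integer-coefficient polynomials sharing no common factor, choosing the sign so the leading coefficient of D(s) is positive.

Step 1 - close the feedback loop around K2, K3, giving (4*s^2 + 10*s + 4)/(12*s^2 + 13*s + 8)
Step 2 - series reduction of K1, [K2/(1+K2*K3)], which is the overall transfer function T(s) = C(s)/R(s) in lowest terms

Final answer: (-4*s^2 - 10*s - 4)/(12*s^2 + 13*s + 8)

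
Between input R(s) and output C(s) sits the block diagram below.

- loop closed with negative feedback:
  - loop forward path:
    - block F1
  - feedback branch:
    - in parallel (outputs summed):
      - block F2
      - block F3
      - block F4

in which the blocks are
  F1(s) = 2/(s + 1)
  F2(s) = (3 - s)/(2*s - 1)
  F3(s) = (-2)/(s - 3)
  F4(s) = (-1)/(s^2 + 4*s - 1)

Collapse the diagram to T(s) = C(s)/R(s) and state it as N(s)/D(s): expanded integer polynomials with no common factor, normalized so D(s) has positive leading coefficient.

[1] parallel reduction of F2, F3, F4 gives (-s^4 - 2*s^3 - 23*s + 4)/(2*s^4 + s^3 - 27*s^2 + 19*s - 3)
[2] reduce the feedback loop with forward F1 and return (F2+F3+F4) - this is the overall T(s), already in the required normalized form

Final answer: (4*s^4 + 2*s^3 - 54*s^2 + 38*s - 6)/(2*s^5 + s^4 - 30*s^3 - 8*s^2 - 30*s + 5)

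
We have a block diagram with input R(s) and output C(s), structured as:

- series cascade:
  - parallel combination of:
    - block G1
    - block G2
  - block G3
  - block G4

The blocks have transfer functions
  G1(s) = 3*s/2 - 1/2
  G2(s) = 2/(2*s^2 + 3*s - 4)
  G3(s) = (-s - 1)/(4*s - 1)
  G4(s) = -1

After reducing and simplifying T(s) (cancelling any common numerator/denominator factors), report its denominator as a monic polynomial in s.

First reduce the diagram to T(s).

[1] combine G1, G2 in parallel, giving (6*s^3 + 7*s^2 - 15*s + 8)/(4*s^2 + 6*s - 8)
[2] series reduction of (G1+G2), G3, G4, giving (6*s^4 + 13*s^3 - 8*s^2 - 7*s + 8)/(16*s^3 + 20*s^2 - 38*s + 8)
T(s) is the step-2 result (common factors already cancelled). Leading coefficient of the denominator: 16. Divide through by 16 for the monic polynomial.

Answer: s^3 + 5*s^2/4 - 19*s/8 + 1/2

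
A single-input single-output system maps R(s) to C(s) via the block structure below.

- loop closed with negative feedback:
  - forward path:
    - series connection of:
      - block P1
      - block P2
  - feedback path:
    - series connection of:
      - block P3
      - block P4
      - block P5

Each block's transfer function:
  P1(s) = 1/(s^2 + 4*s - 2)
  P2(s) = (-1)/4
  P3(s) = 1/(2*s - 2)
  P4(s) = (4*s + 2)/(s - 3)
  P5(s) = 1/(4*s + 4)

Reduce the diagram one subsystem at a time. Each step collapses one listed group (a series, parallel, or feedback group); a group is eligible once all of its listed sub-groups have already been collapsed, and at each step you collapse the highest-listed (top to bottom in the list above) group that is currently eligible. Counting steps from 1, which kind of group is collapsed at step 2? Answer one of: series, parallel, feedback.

The answer is series.

Reasoning:
1. series reduction of P1, P2
2. reduce the series chain P3, P4, P5
3. collapse the loop ((P1*P2) forward, (P3*P4*P5) return)
Step 2: series.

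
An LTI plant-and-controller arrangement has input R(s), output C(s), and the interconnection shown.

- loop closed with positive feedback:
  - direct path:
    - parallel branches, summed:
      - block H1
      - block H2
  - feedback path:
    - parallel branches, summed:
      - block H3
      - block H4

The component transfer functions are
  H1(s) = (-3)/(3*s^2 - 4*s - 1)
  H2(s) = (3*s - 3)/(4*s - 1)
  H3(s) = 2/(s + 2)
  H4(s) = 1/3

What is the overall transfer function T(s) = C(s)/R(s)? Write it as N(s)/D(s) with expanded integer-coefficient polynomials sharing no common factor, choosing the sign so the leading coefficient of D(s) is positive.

Reducing step by step:

Step 1. reduce the parallel group H1, H2 gives (9*s^3 - 21*s^2 - 3*s + 6)/(12*s^3 - 19*s^2 + 1)
Step 2. combine H3, H4 in parallel gives (s + 8)/(3*s + 6)
Step 3. apply the feedback formula to (H1+H2), (H3+H4); the result is T(s) itself (integer coefficients, no common factor, positive leading denominator coefficient)

Answer: (9*s^4 - 3*s^3 - 45*s^2 + 12)/(9*s^4 - 12*s^3 + 19*s^2 + 7*s - 14)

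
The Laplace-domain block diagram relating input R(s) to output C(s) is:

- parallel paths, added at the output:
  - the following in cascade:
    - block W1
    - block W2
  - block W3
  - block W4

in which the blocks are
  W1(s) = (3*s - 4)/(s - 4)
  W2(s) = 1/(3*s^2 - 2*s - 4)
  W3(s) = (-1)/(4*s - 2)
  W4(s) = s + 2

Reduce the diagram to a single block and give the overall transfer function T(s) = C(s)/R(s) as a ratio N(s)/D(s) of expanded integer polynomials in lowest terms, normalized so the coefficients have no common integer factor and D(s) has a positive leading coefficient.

The answer is (12*s^5 - 38*s^4 - 83*s^3 + 170*s^2 + 54*s - 72)/(12*s^4 - 62*s^3 + 44*s^2 + 56*s - 32).

Reasoning:
Step 1 - combine W1, W2 in series gives (3*s - 4)/(3*s^3 - 14*s^2 + 4*s + 16)
Step 2 - reduce the parallel group (W1*W2), W3, W4 - this is the overall T(s), already in the required normalized form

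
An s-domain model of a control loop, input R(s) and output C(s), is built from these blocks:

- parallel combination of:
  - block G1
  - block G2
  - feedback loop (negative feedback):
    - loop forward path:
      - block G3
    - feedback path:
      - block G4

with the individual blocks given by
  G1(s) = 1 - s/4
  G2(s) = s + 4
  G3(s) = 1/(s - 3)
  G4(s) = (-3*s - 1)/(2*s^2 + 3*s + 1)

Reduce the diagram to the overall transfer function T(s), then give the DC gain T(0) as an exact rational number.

Step 1 - close the feedback loop around G3, G4: (2*s^2 + 3*s + 1)/(2*s^3 - 3*s^2 - 11*s - 4)
Step 2 - sum the parallel branches G1, G2, [G3/(1+G3*G4)]: (6*s^4 + 31*s^3 - 85*s^2 - 220*s - 76)/(8*s^3 - 12*s^2 - 44*s - 16)
Evaluating the step-2 result (the overall T(s)) at s = 0 gives T(0) = -76/(-16) = 19/4.

Therefore the answer is 19/4.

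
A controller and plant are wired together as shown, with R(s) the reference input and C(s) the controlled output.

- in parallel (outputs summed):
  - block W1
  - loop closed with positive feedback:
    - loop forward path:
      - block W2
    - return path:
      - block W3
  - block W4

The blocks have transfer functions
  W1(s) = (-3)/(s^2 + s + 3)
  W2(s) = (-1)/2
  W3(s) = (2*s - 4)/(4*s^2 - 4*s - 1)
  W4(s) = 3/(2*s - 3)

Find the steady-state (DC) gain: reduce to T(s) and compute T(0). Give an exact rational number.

Step 1: close the feedback loop around W2, W3 gives (-4*s^2 + 4*s + 1)/(8*s^2 - 6*s - 6)
Step 2: reduce the parallel group W1, [W2/(1-W2*W3)], W4 gives (-8*s^5 + 36*s^4 - 56*s^3 + 191*s^2 - 123*s - 117)/(16*s^5 - 20*s^4 + 18*s^3 - 84*s^2 + 36*s + 54)
DC gain: substitute s = 0 into T(s) from step 2: T(0) = -117/54 = -13/6.

Final answer: -13/6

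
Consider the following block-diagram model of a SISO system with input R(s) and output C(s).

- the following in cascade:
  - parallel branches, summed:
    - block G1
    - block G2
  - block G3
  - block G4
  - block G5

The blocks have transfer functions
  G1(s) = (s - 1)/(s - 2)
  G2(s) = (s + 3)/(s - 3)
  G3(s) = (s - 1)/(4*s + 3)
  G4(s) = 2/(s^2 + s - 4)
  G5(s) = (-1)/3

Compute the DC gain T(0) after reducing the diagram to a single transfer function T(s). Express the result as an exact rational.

The answer is 1/36.

Reasoning:
Step 1. combine G1, G2 in parallel gives (2*s^2 - 3*s - 3)/(s^2 - 5*s + 6)
Step 2. cascade (G1+G2), G3, G4, G5 gives (-4*s^3 + 10*s^2 - 6)/(12*s^5 - 39*s^4 - 72*s^3 + 285*s^2 - 54*s - 216)
Evaluating the step-2 result (the overall T(s)) at s = 0 gives T(0) = -6/(-216) = 1/36.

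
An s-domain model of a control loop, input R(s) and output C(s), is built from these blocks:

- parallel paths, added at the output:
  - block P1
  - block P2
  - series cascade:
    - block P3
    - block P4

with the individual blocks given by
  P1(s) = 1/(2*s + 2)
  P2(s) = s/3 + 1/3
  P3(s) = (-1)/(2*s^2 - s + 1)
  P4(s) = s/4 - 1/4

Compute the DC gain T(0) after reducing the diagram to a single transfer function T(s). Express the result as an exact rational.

The answer is 13/12.

Reasoning:
Step 1: reduce the series chain P3, P4, giving (1 - s)/(8*s^2 - 4*s + 4)
Step 2: parallel reduction of P1, P2, (P3*P4), giving (8*s^4 + 12*s^3 + 13*s^2 - 2*s + 13)/(24*s^3 + 12*s^2 + 12)
The step-2 result is T(s). Setting s = 0: T(0) = 13/12.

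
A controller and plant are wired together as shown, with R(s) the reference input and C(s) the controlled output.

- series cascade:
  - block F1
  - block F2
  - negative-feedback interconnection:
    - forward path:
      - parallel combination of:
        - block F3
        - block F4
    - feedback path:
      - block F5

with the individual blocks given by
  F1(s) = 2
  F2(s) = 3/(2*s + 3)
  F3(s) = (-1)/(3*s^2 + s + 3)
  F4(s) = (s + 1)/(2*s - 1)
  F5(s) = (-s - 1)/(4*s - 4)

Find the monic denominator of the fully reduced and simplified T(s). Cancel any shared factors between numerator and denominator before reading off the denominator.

First reduce the diagram to T(s).

Step 1 - reduce the parallel group F3, F4 -> (3*s^3 + 4*s^2 + 2*s + 4)/(6*s^3 - s^2 + 5*s - 3)
Step 2 - reduce the feedback loop with forward (F3+F4) and return F5 -> (12*s^4 + 4*s^3 - 8*s^2 + 8*s - 16)/(21*s^4 - 35*s^3 + 18*s^2 - 38*s + 8)
Step 3 - multiply F1, F2, [(F3+F4)/(1+(F3+F4)*F5)] (series) -> (72*s^4 + 24*s^3 - 48*s^2 + 48*s - 96)/(42*s^5 - 7*s^4 - 69*s^3 - 22*s^2 - 98*s + 24)
Step 3 gives the fully reduced T(s), with no common factor left to cancel. The denominator's leading coefficient is 42, so divide each of its coefficients by 42 to get the monic form.

Answer: s^5 - s^4/6 - 23*s^3/14 - 11*s^2/21 - 7*s/3 + 4/7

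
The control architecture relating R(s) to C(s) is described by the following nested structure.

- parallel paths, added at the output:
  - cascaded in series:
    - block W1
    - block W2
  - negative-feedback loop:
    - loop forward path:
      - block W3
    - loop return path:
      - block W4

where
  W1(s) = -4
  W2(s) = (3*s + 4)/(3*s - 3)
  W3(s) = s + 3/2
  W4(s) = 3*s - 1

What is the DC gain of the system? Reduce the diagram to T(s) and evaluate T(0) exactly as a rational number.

The answer is 7/3.

Reasoning:
[1] cascade W1, W2; result (-12*s - 16)/(3*s - 3)
[2] feedback reduction of W3, W4; result (2*s + 3)/(6*s^2 + 7*s - 1)
[3] combine (W1*W2), [W3/(1+W3*W4)] in parallel; result (-72*s^3 - 174*s^2 - 97*s + 7)/(18*s^3 + 3*s^2 - 24*s + 3)
DC gain: substitute s = 0 into T(s) from step 3: T(0) = 7/3.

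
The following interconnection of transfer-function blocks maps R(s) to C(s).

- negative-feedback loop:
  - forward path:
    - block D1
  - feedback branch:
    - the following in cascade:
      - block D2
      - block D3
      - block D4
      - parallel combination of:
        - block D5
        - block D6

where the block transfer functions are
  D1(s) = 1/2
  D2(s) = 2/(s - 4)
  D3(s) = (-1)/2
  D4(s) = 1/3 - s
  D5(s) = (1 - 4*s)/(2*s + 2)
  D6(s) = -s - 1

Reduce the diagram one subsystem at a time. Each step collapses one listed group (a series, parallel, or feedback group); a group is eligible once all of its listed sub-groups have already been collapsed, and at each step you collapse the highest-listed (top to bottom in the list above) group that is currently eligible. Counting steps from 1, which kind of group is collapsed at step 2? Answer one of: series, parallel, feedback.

[1] reduce the parallel group D5, D6
[2] reduce the series chain D2, D3, D4, (D5+D6)
[3] apply the feedback formula to D1, (D2*D3*D4*(D5+D6))
Step 2 collapses a series group.

Final answer: series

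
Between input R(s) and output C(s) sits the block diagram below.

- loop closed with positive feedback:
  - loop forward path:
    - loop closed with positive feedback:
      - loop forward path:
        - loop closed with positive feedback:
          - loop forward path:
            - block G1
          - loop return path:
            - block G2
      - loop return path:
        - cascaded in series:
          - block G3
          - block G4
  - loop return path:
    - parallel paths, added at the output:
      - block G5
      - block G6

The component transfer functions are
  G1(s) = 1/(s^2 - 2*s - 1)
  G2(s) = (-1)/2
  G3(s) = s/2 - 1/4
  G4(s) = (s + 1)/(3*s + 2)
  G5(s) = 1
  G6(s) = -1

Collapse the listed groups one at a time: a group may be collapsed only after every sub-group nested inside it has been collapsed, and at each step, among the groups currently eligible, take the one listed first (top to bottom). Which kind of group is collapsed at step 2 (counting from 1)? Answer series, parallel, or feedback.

Reducing step by step:

[1] feedback reduction of G1, G2
[2] cascade G3, G4
[3] reduce the feedback loop with forward [G1/(1-G1*G2)] and return (G3*G4)
[4] add G5, G6 (parallel)
[5] feedback reduction of [[G1/(1-G1*G2)]/(1-[G1/(1-G1*G2)]*(G3*G4))], (G5+G6)
At step 2 the group reduced is series.

Answer: series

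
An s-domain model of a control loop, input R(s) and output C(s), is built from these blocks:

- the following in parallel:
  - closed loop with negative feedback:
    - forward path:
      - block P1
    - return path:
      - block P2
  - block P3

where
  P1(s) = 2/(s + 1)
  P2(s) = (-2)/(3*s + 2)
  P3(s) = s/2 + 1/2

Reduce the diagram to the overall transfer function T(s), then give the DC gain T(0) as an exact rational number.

Reducing step by step:

(1) apply the feedback formula to P1, P2, giving (6*s + 4)/(3*s^2 + 5*s - 2)
(2) reduce the parallel group [P1/(1+P1*P2)], P3, giving (3*s^3 + 8*s^2 + 15*s + 6)/(6*s^2 + 10*s - 4)
The step-2 result is T(s). Setting s = 0: T(0) = 6/(-4) = -3/2.

Answer: -3/2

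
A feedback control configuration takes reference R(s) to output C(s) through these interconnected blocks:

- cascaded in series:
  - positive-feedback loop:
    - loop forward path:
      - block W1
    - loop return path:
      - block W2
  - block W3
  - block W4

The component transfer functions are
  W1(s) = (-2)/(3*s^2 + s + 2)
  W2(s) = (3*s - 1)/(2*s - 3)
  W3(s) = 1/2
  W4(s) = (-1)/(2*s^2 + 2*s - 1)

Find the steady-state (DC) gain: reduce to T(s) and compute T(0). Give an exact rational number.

1. feedback reduction of W1, W2: (6 - 4*s)/(6*s^3 - 7*s^2 + 7*s - 8)
2. cascade [W1/(1-W1*W2)], W3, W4: (2*s - 3)/(12*s^5 - 2*s^4 - 6*s^3 + 5*s^2 - 23*s + 8)
That last expression is T(s); at s = 0 only the constant terms survive, so T(0) = -3/8.

Therefore the answer is -3/8.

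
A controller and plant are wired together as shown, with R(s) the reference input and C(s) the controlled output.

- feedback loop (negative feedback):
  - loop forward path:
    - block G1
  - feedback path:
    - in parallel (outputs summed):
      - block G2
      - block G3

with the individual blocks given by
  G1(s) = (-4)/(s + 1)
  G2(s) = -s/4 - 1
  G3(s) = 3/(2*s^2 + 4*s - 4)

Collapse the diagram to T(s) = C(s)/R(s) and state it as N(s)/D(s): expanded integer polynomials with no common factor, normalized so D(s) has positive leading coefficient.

1. combine G2, G3 in parallel, giving (-s^3 - 6*s^2 - 6*s + 14)/(4*s^2 + 8*s - 8)
2. close the feedback loop around G1, (G2+G3), giving the overall T(s)

Hence the answer: (-4*s^2 - 8*s + 8)/(2*s^3 + 9*s^2 + 6*s - 16)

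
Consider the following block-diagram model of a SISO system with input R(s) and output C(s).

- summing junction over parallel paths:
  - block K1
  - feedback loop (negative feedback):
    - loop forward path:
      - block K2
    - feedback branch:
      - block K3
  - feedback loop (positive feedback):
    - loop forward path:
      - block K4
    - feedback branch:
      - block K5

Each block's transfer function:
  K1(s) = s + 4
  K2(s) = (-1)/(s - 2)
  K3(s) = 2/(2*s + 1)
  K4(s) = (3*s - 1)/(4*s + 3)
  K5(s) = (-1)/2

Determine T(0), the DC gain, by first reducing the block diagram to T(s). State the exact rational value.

Step 1. close the feedback loop around K2, K3; result (-2*s - 1)/(2*s^2 - 3*s - 4)
Step 2. close the feedback loop around K4, K5; result (6*s - 2)/(11*s + 5)
Step 3. parallel reduction of K1, [K2/(1+K2*K3)], [K4/(1-K4*K5)]; result (22*s^4 + 77*s^3 - 195*s^2 - 295*s - 77)/(22*s^3 - 23*s^2 - 59*s - 20)
That last expression is T(s); at s = 0 only the constant terms survive, so T(0) = -77/(-20) = 77/20.

Final answer: 77/20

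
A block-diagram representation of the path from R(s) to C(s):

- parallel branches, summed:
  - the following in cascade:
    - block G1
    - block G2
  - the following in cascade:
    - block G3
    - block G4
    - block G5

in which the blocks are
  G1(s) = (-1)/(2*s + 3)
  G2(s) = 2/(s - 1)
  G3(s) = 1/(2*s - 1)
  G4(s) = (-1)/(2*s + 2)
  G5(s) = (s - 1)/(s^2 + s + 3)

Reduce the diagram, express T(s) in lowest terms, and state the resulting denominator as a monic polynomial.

Step 1 - series reduction of G1, G2 = (-2)/(2*s^2 + s - 3)
Step 2 - cascade G3, G4, G5 = (1 - s)/(4*s^4 + 6*s^3 + 12*s^2 + 4*s - 6)
Step 3 - parallel reduction of (G1*G2), (G3*G4*G5) = (-8*s^4 - 14*s^3 - 23*s^2 - 4*s + 9)/(8*s^6 + 16*s^5 + 18*s^4 + 2*s^3 - 44*s^2 - 18*s + 18)
Step 3 gives the fully reduced T(s), with no common factor left to cancel. The denominator's leading coefficient is 8, so divide each of its coefficients by 8 to get the monic form.

Final answer: s^6 + 2*s^5 + 9*s^4/4 + s^3/4 - 11*s^2/2 - 9*s/4 + 9/4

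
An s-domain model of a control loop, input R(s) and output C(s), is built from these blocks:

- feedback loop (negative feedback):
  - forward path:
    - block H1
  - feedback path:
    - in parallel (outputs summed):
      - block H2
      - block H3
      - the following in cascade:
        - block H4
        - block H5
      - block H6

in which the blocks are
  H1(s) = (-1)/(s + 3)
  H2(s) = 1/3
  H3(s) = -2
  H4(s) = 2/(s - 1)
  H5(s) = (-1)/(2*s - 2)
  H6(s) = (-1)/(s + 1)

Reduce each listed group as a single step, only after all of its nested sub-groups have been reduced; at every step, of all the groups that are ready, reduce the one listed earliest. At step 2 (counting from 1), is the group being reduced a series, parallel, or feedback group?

[1] series reduction of H4, H5
[2] add H2, H3, (H4*H5), H6 (parallel)
[3] feedback reduction of H1, (H2+H3+(H4*H5)+H6)
So the answer for step 2 is parallel.

Final answer: parallel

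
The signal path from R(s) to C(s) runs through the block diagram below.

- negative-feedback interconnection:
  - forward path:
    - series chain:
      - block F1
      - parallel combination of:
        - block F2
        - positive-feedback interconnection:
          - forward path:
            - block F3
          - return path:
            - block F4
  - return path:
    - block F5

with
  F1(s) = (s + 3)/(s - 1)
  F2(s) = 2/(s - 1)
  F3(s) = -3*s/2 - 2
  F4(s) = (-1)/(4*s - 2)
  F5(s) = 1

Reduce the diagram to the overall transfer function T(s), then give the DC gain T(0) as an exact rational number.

Step 1 - close the feedback loop around F3, F4; result (-12*s^2 - 10*s + 8)/(5*s - 8)
Step 2 - add F2, [F3/(1-F3*F4)] (parallel); result (-12*s^3 + 2*s^2 + 28*s - 24)/(5*s^2 - 13*s + 8)
Step 3 - cascade F1, (F2+[F3/(1-F3*F4)]); result (-12*s^4 - 34*s^3 + 34*s^2 + 60*s - 72)/(5*s^3 - 18*s^2 + 21*s - 8)
Step 4 - apply the feedback formula to (F1*(F2+[F3/(1-F3*F4)])), F5; result (12*s^4 + 34*s^3 - 34*s^2 - 60*s + 72)/(12*s^4 + 29*s^3 - 16*s^2 - 81*s + 80)
Evaluating the step-4 result (the overall T(s)) at s = 0 gives T(0) = 72/80 = 9/10.

Therefore the answer is 9/10.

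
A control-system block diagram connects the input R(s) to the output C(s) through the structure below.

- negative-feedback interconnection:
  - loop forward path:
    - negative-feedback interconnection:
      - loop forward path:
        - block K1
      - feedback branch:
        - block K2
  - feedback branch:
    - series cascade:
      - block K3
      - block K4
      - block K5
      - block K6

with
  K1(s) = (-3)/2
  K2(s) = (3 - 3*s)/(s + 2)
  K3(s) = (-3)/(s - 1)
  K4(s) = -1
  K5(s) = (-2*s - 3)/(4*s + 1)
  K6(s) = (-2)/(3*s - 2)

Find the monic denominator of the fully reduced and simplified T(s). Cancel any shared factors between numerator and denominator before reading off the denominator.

1. close the feedback loop around K1, K2 gives (-3*s - 6)/(11*s - 5)
2. reduce the series chain K3, K4, K5, K6 gives (12*s + 18)/(12*s^3 - 17*s^2 + 3*s + 2)
3. feedback reduction of [K1/(1+K1*K2)], (K3*K4*K5*K6) gives (-36*s^4 - 21*s^3 + 93*s^2 - 24*s - 12)/(132*s^4 - 247*s^3 + 82*s^2 - 119*s - 118)
That last expression is T(s), already simplified. Scaling its denominator by 1/132 (the reciprocal of the leading coefficient) yields the monic denominator.

Final answer: s^4 - 247*s^3/132 + 41*s^2/66 - 119*s/132 - 59/66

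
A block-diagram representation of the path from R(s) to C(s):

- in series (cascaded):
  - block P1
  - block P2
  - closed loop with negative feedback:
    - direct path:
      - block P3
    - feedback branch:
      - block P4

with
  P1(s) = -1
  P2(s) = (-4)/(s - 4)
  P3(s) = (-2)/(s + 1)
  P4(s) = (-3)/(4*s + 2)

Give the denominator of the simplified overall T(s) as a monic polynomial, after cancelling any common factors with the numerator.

Answer: s^3 - 5*s^2/2 - 4*s - 8

Working:
[1] feedback reduction of P3, P4; result (-4*s - 2)/(2*s^2 + 3*s + 4)
[2] multiply P1, P2, [P3/(1+P3*P4)] (series); result (-16*s - 8)/(2*s^3 - 5*s^2 - 8*s - 16)
T(s) is the step-2 result (common factors already cancelled). Leading coefficient of the denominator: 2. Divide through by 2 for the monic polynomial.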